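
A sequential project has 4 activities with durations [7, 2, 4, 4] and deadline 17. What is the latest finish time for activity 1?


LF(activity 1) = deadline - sum of successor durations
Successors: activities 2 through 4 with durations [2, 4, 4]
Sum of successor durations = 10
LF = 17 - 10 = 7

7


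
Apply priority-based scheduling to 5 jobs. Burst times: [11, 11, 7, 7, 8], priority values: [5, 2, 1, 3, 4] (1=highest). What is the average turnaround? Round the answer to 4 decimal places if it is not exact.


Sort by priority (ascending = highest first):
Order: [(1, 7), (2, 11), (3, 7), (4, 8), (5, 11)]
Completion times:
  Priority 1, burst=7, C=7
  Priority 2, burst=11, C=18
  Priority 3, burst=7, C=25
  Priority 4, burst=8, C=33
  Priority 5, burst=11, C=44
Average turnaround = 127/5 = 25.4

25.4


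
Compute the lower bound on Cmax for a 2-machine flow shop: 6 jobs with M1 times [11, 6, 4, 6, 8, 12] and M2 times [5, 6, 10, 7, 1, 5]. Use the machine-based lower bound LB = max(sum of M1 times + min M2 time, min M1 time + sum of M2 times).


LB1 = sum(M1 times) + min(M2 times) = 47 + 1 = 48
LB2 = min(M1 times) + sum(M2 times) = 4 + 34 = 38
Lower bound = max(LB1, LB2) = max(48, 38) = 48

48


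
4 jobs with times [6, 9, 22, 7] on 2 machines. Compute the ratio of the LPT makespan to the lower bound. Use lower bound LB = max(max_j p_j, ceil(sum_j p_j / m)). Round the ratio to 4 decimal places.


LPT order: [22, 9, 7, 6]
Machine loads after assignment: [22, 22]
LPT makespan = 22
Lower bound = max(max_job, ceil(total/2)) = max(22, 22) = 22
Ratio = 22 / 22 = 1.0

1.0


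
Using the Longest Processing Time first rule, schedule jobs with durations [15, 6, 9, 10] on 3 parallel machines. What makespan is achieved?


Sort jobs in decreasing order (LPT): [15, 10, 9, 6]
Assign each job to the least loaded machine:
  Machine 1: jobs [15], load = 15
  Machine 2: jobs [10], load = 10
  Machine 3: jobs [9, 6], load = 15
Makespan = max load = 15

15


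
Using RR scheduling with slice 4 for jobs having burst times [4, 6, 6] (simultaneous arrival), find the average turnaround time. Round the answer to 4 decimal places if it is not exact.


Time quantum = 4
Execution trace:
  J1 runs 4 units, time = 4
  J2 runs 4 units, time = 8
  J3 runs 4 units, time = 12
  J2 runs 2 units, time = 14
  J3 runs 2 units, time = 16
Finish times: [4, 14, 16]
Average turnaround = 34/3 = 11.3333

11.3333


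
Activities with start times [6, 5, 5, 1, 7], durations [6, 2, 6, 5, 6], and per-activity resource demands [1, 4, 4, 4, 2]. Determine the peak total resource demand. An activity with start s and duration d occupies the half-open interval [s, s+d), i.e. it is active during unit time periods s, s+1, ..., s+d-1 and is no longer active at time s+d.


Each activity i is active on [start_i, start_i + duration_i).
Compute total resource usage per time slot:
  t=0: active resources = [], total = 0
  t=1: active resources = [4], total = 4
  t=2: active resources = [4], total = 4
  t=3: active resources = [4], total = 4
  t=4: active resources = [4], total = 4
  t=5: active resources = [4, 4, 4], total = 12
  t=6: active resources = [1, 4, 4], total = 9
  t=7: active resources = [1, 4, 2], total = 7
  t=8: active resources = [1, 4, 2], total = 7
  t=9: active resources = [1, 4, 2], total = 7
  t=10: active resources = [1, 4, 2], total = 7
  t=11: active resources = [1, 2], total = 3
  t=12: active resources = [2], total = 2
Peak resource demand = 12

12


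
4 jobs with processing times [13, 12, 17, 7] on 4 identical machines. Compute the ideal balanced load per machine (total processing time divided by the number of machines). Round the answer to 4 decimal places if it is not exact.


Total processing time = 13 + 12 + 17 + 7 = 49
Number of machines = 4
Ideal balanced load = 49 / 4 = 12.25

12.25


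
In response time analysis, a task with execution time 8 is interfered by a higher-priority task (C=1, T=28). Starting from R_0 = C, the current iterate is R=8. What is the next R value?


R_next = C + ceil(R_prev / T_hp) * C_hp
ceil(8 / 28) = ceil(0.2857) = 1
Interference = 1 * 1 = 1
R_next = 8 + 1 = 9

9


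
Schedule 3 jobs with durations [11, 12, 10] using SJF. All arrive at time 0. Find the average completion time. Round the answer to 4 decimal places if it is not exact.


SJF order (ascending): [10, 11, 12]
Completion times:
  Job 1: burst=10, C=10
  Job 2: burst=11, C=21
  Job 3: burst=12, C=33
Average completion = 64/3 = 21.3333

21.3333


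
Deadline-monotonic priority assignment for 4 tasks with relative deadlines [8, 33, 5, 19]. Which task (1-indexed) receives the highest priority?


Sort tasks by relative deadline (ascending):
  Task 3: deadline = 5
  Task 1: deadline = 8
  Task 4: deadline = 19
  Task 2: deadline = 33
Priority order (highest first): [3, 1, 4, 2]
Highest priority task = 3

3


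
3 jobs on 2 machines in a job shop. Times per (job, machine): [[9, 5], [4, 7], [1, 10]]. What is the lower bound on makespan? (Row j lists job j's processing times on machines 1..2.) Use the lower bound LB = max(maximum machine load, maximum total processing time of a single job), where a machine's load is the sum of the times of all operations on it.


Machine loads:
  Machine 1: 9 + 4 + 1 = 14
  Machine 2: 5 + 7 + 10 = 22
Max machine load = 22
Job totals:
  Job 1: 14
  Job 2: 11
  Job 3: 11
Max job total = 14
Lower bound = max(22, 14) = 22

22


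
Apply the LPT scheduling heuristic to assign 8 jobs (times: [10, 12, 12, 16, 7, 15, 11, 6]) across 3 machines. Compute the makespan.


Sort jobs in decreasing order (LPT): [16, 15, 12, 12, 11, 10, 7, 6]
Assign each job to the least loaded machine:
  Machine 1: jobs [16, 10, 6], load = 32
  Machine 2: jobs [15, 11], load = 26
  Machine 3: jobs [12, 12, 7], load = 31
Makespan = max load = 32

32


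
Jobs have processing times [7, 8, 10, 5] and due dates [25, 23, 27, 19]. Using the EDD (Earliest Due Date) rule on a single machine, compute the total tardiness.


Sort by due date (EDD order): [(5, 19), (8, 23), (7, 25), (10, 27)]
Compute completion times and tardiness:
  Job 1: p=5, d=19, C=5, tardiness=max(0,5-19)=0
  Job 2: p=8, d=23, C=13, tardiness=max(0,13-23)=0
  Job 3: p=7, d=25, C=20, tardiness=max(0,20-25)=0
  Job 4: p=10, d=27, C=30, tardiness=max(0,30-27)=3
Total tardiness = 3

3


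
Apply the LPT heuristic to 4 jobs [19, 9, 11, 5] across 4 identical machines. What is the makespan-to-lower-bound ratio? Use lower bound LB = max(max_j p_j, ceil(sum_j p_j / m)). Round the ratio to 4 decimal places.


LPT order: [19, 11, 9, 5]
Machine loads after assignment: [19, 11, 9, 5]
LPT makespan = 19
Lower bound = max(max_job, ceil(total/4)) = max(19, 11) = 19
Ratio = 19 / 19 = 1.0

1.0


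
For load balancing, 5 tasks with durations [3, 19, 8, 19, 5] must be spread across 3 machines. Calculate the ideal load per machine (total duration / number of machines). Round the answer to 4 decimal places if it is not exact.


Total processing time = 3 + 19 + 8 + 19 + 5 = 54
Number of machines = 3
Ideal balanced load = 54 / 3 = 18.0

18.0


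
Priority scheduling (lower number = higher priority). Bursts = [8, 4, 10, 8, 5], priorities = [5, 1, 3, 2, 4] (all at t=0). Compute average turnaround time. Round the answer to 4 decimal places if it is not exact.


Sort by priority (ascending = highest first):
Order: [(1, 4), (2, 8), (3, 10), (4, 5), (5, 8)]
Completion times:
  Priority 1, burst=4, C=4
  Priority 2, burst=8, C=12
  Priority 3, burst=10, C=22
  Priority 4, burst=5, C=27
  Priority 5, burst=8, C=35
Average turnaround = 100/5 = 20.0

20.0


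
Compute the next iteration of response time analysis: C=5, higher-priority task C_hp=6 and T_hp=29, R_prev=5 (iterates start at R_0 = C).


R_next = C + ceil(R_prev / T_hp) * C_hp
ceil(5 / 29) = ceil(0.1724) = 1
Interference = 1 * 6 = 6
R_next = 5 + 6 = 11

11


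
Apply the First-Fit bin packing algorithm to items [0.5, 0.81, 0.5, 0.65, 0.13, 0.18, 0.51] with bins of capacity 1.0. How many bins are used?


Place items sequentially using First-Fit:
  Item 0.5 -> new Bin 1
  Item 0.81 -> new Bin 2
  Item 0.5 -> Bin 1 (now 1.0)
  Item 0.65 -> new Bin 3
  Item 0.13 -> Bin 2 (now 0.94)
  Item 0.18 -> Bin 3 (now 0.83)
  Item 0.51 -> new Bin 4
Total bins used = 4

4


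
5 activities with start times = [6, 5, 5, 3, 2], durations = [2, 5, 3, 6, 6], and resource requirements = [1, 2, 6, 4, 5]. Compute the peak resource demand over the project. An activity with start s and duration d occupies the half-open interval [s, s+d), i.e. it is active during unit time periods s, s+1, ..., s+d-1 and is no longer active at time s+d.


Each activity i is active on [start_i, start_i + duration_i).
Compute total resource usage per time slot:
  t=0: active resources = [], total = 0
  t=1: active resources = [], total = 0
  t=2: active resources = [5], total = 5
  t=3: active resources = [4, 5], total = 9
  t=4: active resources = [4, 5], total = 9
  t=5: active resources = [2, 6, 4, 5], total = 17
  t=6: active resources = [1, 2, 6, 4, 5], total = 18
  t=7: active resources = [1, 2, 6, 4, 5], total = 18
  t=8: active resources = [2, 4], total = 6
  t=9: active resources = [2], total = 2
Peak resource demand = 18

18


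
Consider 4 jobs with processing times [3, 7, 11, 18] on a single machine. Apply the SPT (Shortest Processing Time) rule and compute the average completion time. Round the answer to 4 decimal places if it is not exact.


Sort jobs by processing time (SPT order): [3, 7, 11, 18]
Compute completion times sequentially:
  Job 1: processing = 3, completes at 3
  Job 2: processing = 7, completes at 10
  Job 3: processing = 11, completes at 21
  Job 4: processing = 18, completes at 39
Sum of completion times = 73
Average completion time = 73/4 = 18.25

18.25


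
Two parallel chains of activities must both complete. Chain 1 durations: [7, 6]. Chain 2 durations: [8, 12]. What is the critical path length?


Path A total = 7 + 6 = 13
Path B total = 8 + 12 = 20
Critical path = longest path = max(13, 20) = 20

20


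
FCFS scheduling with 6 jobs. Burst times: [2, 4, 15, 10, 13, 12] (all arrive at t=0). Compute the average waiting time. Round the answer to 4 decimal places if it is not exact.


FCFS order (as given): [2, 4, 15, 10, 13, 12]
Waiting times:
  Job 1: wait = 0
  Job 2: wait = 2
  Job 3: wait = 6
  Job 4: wait = 21
  Job 5: wait = 31
  Job 6: wait = 44
Sum of waiting times = 104
Average waiting time = 104/6 = 17.3333

17.3333


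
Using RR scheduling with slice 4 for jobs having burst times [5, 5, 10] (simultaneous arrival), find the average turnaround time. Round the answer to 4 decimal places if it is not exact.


Time quantum = 4
Execution trace:
  J1 runs 4 units, time = 4
  J2 runs 4 units, time = 8
  J3 runs 4 units, time = 12
  J1 runs 1 units, time = 13
  J2 runs 1 units, time = 14
  J3 runs 4 units, time = 18
  J3 runs 2 units, time = 20
Finish times: [13, 14, 20]
Average turnaround = 47/3 = 15.6667

15.6667


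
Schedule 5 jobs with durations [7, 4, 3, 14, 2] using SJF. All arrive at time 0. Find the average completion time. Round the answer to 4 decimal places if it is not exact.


SJF order (ascending): [2, 3, 4, 7, 14]
Completion times:
  Job 1: burst=2, C=2
  Job 2: burst=3, C=5
  Job 3: burst=4, C=9
  Job 4: burst=7, C=16
  Job 5: burst=14, C=30
Average completion = 62/5 = 12.4

12.4


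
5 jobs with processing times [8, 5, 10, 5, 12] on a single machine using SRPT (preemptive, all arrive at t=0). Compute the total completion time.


Since all jobs arrive at t=0, SRPT equals SPT ordering.
SPT order: [5, 5, 8, 10, 12]
Completion times:
  Job 1: p=5, C=5
  Job 2: p=5, C=10
  Job 3: p=8, C=18
  Job 4: p=10, C=28
  Job 5: p=12, C=40
Total completion time = 5 + 10 + 18 + 28 + 40 = 101

101


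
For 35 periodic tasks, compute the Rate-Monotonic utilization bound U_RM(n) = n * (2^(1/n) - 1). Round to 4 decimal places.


Compute 2^(1/35) = 1.0200016094
Subtract 1: 1.0200016094 - 1 = 0.0200016094
Multiply by n: 35 * 0.0200016094 = 0.7000563290
Round to 4 dp: 0.7001

0.7001


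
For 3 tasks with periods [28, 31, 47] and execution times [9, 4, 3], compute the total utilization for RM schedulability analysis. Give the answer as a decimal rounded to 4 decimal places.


Compute individual utilizations (exact fractions):
  Task 1: C/T = 9/28 (approx. 0.3214)
  Task 2: C/T = 4/31 (approx. 0.129)
  Task 3: C/T = 3/47 (approx. 0.0638)
Total utilization U = 9/28 + 4/31 + 3/47 = 20981/40796
Rounded to 4 decimal places: U = 0.5143
RM (Liu & Layland) bound for 3 tasks = 0.779763; compare with U = 20981/40796 (approx. 0.514291)
U <= bound, so schedulable by RM sufficient condition.

0.5143


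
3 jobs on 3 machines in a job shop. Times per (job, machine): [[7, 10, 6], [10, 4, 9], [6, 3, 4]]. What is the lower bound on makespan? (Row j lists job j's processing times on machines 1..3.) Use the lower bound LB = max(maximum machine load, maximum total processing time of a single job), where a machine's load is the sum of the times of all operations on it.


Machine loads:
  Machine 1: 7 + 10 + 6 = 23
  Machine 2: 10 + 4 + 3 = 17
  Machine 3: 6 + 9 + 4 = 19
Max machine load = 23
Job totals:
  Job 1: 23
  Job 2: 23
  Job 3: 13
Max job total = 23
Lower bound = max(23, 23) = 23

23


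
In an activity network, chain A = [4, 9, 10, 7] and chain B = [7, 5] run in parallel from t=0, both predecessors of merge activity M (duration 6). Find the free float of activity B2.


ES(B2) = sum of predecessors on chain B = 7
EF(B2) = ES + duration = 7 + 5 = 12
Successor of B2 is M. ES(M) = max(sum(A), sum(B)) = max(30, 12) = 30
Free float = ES(successor) - EF(current) = 30 - 12 = 18

18


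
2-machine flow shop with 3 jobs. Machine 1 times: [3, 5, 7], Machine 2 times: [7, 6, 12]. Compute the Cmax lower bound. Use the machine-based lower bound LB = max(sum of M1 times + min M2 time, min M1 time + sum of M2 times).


LB1 = sum(M1 times) + min(M2 times) = 15 + 6 = 21
LB2 = min(M1 times) + sum(M2 times) = 3 + 25 = 28
Lower bound = max(LB1, LB2) = max(21, 28) = 28

28


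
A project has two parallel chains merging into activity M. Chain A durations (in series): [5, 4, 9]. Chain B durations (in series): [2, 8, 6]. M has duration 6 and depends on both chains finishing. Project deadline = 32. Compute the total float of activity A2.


Forward pass: ES(A2) = sum of predecessors on chain A = 5
EF = ES + duration = 5 + 4 = 9
Backward pass: LF(M) = deadline = 32; LS(M) = 32 - 6 = 26
LF(A2) = LS(M) - sum(successors on chain A) = 26 - 9 = 17
LS = LF - duration = 17 - 4 = 13
Total float = LS - ES = 13 - 5 = 8

8


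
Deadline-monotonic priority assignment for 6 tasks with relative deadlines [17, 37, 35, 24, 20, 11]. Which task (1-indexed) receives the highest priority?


Sort tasks by relative deadline (ascending):
  Task 6: deadline = 11
  Task 1: deadline = 17
  Task 5: deadline = 20
  Task 4: deadline = 24
  Task 3: deadline = 35
  Task 2: deadline = 37
Priority order (highest first): [6, 1, 5, 4, 3, 2]
Highest priority task = 6

6


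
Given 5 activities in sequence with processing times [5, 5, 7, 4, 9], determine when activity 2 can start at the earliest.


Activity 2 starts after activities 1 through 1 complete.
Predecessor durations: [5]
ES = 5 = 5

5


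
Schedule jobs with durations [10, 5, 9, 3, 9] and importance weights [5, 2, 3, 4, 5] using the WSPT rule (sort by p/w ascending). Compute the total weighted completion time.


Compute p/w ratios and sort ascending (WSPT): [(3, 4), (9, 5), (10, 5), (5, 2), (9, 3)]
Compute weighted completion times:
  Job (p=3,w=4): C=3, w*C=4*3=12
  Job (p=9,w=5): C=12, w*C=5*12=60
  Job (p=10,w=5): C=22, w*C=5*22=110
  Job (p=5,w=2): C=27, w*C=2*27=54
  Job (p=9,w=3): C=36, w*C=3*36=108
Total weighted completion time = 344

344


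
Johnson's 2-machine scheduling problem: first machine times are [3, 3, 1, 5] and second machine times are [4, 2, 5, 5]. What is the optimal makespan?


Apply Johnson's rule:
  Group 1 (a <= b): [(3, 1, 5), (1, 3, 4), (4, 5, 5)]
  Group 2 (a > b): [(2, 3, 2)]
Optimal job order: [3, 1, 4, 2]
Schedule:
  Job 3: M1 done at 1, M2 done at 6
  Job 1: M1 done at 4, M2 done at 10
  Job 4: M1 done at 9, M2 done at 15
  Job 2: M1 done at 12, M2 done at 17
Makespan = 17

17


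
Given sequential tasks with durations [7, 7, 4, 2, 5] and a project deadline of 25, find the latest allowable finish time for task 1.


LF(activity 1) = deadline - sum of successor durations
Successors: activities 2 through 5 with durations [7, 4, 2, 5]
Sum of successor durations = 18
LF = 25 - 18 = 7

7


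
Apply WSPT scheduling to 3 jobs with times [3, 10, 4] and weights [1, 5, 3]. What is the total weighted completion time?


Compute p/w ratios and sort ascending (WSPT): [(4, 3), (10, 5), (3, 1)]
Compute weighted completion times:
  Job (p=4,w=3): C=4, w*C=3*4=12
  Job (p=10,w=5): C=14, w*C=5*14=70
  Job (p=3,w=1): C=17, w*C=1*17=17
Total weighted completion time = 99

99


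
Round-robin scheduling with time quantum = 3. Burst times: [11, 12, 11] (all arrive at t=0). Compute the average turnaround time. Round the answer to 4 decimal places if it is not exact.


Time quantum = 3
Execution trace:
  J1 runs 3 units, time = 3
  J2 runs 3 units, time = 6
  J3 runs 3 units, time = 9
  J1 runs 3 units, time = 12
  J2 runs 3 units, time = 15
  J3 runs 3 units, time = 18
  J1 runs 3 units, time = 21
  J2 runs 3 units, time = 24
  J3 runs 3 units, time = 27
  J1 runs 2 units, time = 29
  J2 runs 3 units, time = 32
  J3 runs 2 units, time = 34
Finish times: [29, 32, 34]
Average turnaround = 95/3 = 31.6667

31.6667


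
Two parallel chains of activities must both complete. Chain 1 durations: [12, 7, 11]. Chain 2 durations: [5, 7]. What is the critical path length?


Path A total = 12 + 7 + 11 = 30
Path B total = 5 + 7 = 12
Critical path = longest path = max(30, 12) = 30

30


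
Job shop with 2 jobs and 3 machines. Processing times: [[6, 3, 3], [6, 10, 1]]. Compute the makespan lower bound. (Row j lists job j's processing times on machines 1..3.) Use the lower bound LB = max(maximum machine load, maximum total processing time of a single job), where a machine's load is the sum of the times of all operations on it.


Machine loads:
  Machine 1: 6 + 6 = 12
  Machine 2: 3 + 10 = 13
  Machine 3: 3 + 1 = 4
Max machine load = 13
Job totals:
  Job 1: 12
  Job 2: 17
Max job total = 17
Lower bound = max(13, 17) = 17

17


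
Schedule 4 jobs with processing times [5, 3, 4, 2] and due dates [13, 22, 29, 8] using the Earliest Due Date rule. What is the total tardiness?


Sort by due date (EDD order): [(2, 8), (5, 13), (3, 22), (4, 29)]
Compute completion times and tardiness:
  Job 1: p=2, d=8, C=2, tardiness=max(0,2-8)=0
  Job 2: p=5, d=13, C=7, tardiness=max(0,7-13)=0
  Job 3: p=3, d=22, C=10, tardiness=max(0,10-22)=0
  Job 4: p=4, d=29, C=14, tardiness=max(0,14-29)=0
Total tardiness = 0

0


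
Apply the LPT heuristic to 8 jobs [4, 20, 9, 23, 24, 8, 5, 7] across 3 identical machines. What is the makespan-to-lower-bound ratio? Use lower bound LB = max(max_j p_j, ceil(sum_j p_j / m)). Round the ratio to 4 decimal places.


LPT order: [24, 23, 20, 9, 8, 7, 5, 4]
Machine loads after assignment: [35, 31, 34]
LPT makespan = 35
Lower bound = max(max_job, ceil(total/3)) = max(24, 34) = 34
Ratio = 35 / 34 = 1.0294

1.0294


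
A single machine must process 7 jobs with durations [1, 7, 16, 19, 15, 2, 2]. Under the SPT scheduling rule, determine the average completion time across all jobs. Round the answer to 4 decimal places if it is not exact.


Sort jobs by processing time (SPT order): [1, 2, 2, 7, 15, 16, 19]
Compute completion times sequentially:
  Job 1: processing = 1, completes at 1
  Job 2: processing = 2, completes at 3
  Job 3: processing = 2, completes at 5
  Job 4: processing = 7, completes at 12
  Job 5: processing = 15, completes at 27
  Job 6: processing = 16, completes at 43
  Job 7: processing = 19, completes at 62
Sum of completion times = 153
Average completion time = 153/7 = 21.8571

21.8571


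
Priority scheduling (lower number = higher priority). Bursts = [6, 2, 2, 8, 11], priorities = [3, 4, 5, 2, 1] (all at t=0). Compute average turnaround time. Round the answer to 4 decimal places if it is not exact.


Sort by priority (ascending = highest first):
Order: [(1, 11), (2, 8), (3, 6), (4, 2), (5, 2)]
Completion times:
  Priority 1, burst=11, C=11
  Priority 2, burst=8, C=19
  Priority 3, burst=6, C=25
  Priority 4, burst=2, C=27
  Priority 5, burst=2, C=29
Average turnaround = 111/5 = 22.2

22.2


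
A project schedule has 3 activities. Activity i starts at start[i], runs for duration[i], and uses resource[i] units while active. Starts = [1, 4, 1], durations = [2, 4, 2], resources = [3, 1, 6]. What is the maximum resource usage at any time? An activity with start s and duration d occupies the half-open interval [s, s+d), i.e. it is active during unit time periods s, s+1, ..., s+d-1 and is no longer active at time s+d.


Each activity i is active on [start_i, start_i + duration_i).
Compute total resource usage per time slot:
  t=0: active resources = [], total = 0
  t=1: active resources = [3, 6], total = 9
  t=2: active resources = [3, 6], total = 9
  t=3: active resources = [], total = 0
  t=4: active resources = [1], total = 1
  t=5: active resources = [1], total = 1
  t=6: active resources = [1], total = 1
  t=7: active resources = [1], total = 1
Peak resource demand = 9

9


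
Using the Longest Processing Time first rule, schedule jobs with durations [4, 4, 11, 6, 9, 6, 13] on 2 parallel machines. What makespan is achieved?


Sort jobs in decreasing order (LPT): [13, 11, 9, 6, 6, 4, 4]
Assign each job to the least loaded machine:
  Machine 1: jobs [13, 6, 6], load = 25
  Machine 2: jobs [11, 9, 4, 4], load = 28
Makespan = max load = 28

28


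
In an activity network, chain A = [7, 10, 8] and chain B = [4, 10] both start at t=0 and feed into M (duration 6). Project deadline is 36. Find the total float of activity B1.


Forward pass: ES(B1) = sum of predecessors on chain B = 0
EF = ES + duration = 0 + 4 = 4
Backward pass: LF(M) = deadline = 36; LS(M) = 36 - 6 = 30
LF(B1) = LS(M) - sum(successors on chain B) = 30 - 10 = 20
LS = LF - duration = 20 - 4 = 16
Total float = LS - ES = 16 - 0 = 16

16


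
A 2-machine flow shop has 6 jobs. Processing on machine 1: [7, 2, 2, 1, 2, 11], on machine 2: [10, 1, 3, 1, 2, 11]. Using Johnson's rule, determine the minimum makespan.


Apply Johnson's rule:
  Group 1 (a <= b): [(4, 1, 1), (3, 2, 3), (5, 2, 2), (1, 7, 10), (6, 11, 11)]
  Group 2 (a > b): [(2, 2, 1)]
Optimal job order: [4, 3, 5, 1, 6, 2]
Schedule:
  Job 4: M1 done at 1, M2 done at 2
  Job 3: M1 done at 3, M2 done at 6
  Job 5: M1 done at 5, M2 done at 8
  Job 1: M1 done at 12, M2 done at 22
  Job 6: M1 done at 23, M2 done at 34
  Job 2: M1 done at 25, M2 done at 35
Makespan = 35

35


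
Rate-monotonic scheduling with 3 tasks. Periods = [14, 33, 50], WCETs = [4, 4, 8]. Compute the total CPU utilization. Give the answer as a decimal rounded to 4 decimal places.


Compute individual utilizations (exact fractions):
  Task 1: C/T = 4/14 = 2/7 (approx. 0.2857)
  Task 2: C/T = 4/33 (approx. 0.1212)
  Task 3: C/T = 8/50 = 4/25 (approx. 0.16)
Total utilization U = 2/7 + 4/33 + 4/25 = 3274/5775
Rounded to 4 decimal places: U = 0.5669
RM (Liu & Layland) bound for 3 tasks = 0.779763; compare with U = 3274/5775 (approx. 0.566926)
U <= bound, so schedulable by RM sufficient condition.

0.5669


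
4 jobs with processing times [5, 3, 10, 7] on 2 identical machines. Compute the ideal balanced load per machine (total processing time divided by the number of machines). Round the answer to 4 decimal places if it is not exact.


Total processing time = 5 + 3 + 10 + 7 = 25
Number of machines = 2
Ideal balanced load = 25 / 2 = 12.5

12.5


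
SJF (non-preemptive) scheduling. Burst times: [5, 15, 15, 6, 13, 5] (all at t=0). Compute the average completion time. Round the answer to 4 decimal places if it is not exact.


SJF order (ascending): [5, 5, 6, 13, 15, 15]
Completion times:
  Job 1: burst=5, C=5
  Job 2: burst=5, C=10
  Job 3: burst=6, C=16
  Job 4: burst=13, C=29
  Job 5: burst=15, C=44
  Job 6: burst=15, C=59
Average completion = 163/6 = 27.1667

27.1667


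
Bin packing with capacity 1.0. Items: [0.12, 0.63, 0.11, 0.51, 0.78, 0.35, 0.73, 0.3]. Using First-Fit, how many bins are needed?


Place items sequentially using First-Fit:
  Item 0.12 -> new Bin 1
  Item 0.63 -> Bin 1 (now 0.75)
  Item 0.11 -> Bin 1 (now 0.86)
  Item 0.51 -> new Bin 2
  Item 0.78 -> new Bin 3
  Item 0.35 -> Bin 2 (now 0.86)
  Item 0.73 -> new Bin 4
  Item 0.3 -> new Bin 5
Total bins used = 5

5


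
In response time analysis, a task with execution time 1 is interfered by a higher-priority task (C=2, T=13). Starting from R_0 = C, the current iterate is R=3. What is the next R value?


R_next = C + ceil(R_prev / T_hp) * C_hp
ceil(3 / 13) = ceil(0.2308) = 1
Interference = 1 * 2 = 2
R_next = 1 + 2 = 3
R_next = R_prev, so the iteration has converged (response time = 3).

3


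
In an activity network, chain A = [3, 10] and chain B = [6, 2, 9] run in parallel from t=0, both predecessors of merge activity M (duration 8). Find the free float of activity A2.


ES(A2) = sum of predecessors on chain A = 3
EF(A2) = ES + duration = 3 + 10 = 13
Successor of A2 is M. ES(M) = max(sum(A), sum(B)) = max(13, 17) = 17
Free float = ES(successor) - EF(current) = 17 - 13 = 4

4


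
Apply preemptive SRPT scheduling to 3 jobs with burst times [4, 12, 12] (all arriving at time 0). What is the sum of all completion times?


Since all jobs arrive at t=0, SRPT equals SPT ordering.
SPT order: [4, 12, 12]
Completion times:
  Job 1: p=4, C=4
  Job 2: p=12, C=16
  Job 3: p=12, C=28
Total completion time = 4 + 16 + 28 = 48

48


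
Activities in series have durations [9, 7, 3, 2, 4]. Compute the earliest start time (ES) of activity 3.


Activity 3 starts after activities 1 through 2 complete.
Predecessor durations: [9, 7]
ES = 9 + 7 = 16

16


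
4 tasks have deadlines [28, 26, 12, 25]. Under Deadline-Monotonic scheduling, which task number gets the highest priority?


Sort tasks by relative deadline (ascending):
  Task 3: deadline = 12
  Task 4: deadline = 25
  Task 2: deadline = 26
  Task 1: deadline = 28
Priority order (highest first): [3, 4, 2, 1]
Highest priority task = 3

3


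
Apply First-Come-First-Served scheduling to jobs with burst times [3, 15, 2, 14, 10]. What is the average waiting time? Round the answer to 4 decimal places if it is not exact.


FCFS order (as given): [3, 15, 2, 14, 10]
Waiting times:
  Job 1: wait = 0
  Job 2: wait = 3
  Job 3: wait = 18
  Job 4: wait = 20
  Job 5: wait = 34
Sum of waiting times = 75
Average waiting time = 75/5 = 15.0

15.0


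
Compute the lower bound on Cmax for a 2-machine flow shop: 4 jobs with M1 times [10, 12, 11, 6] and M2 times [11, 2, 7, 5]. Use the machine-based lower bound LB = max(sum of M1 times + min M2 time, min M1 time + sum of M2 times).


LB1 = sum(M1 times) + min(M2 times) = 39 + 2 = 41
LB2 = min(M1 times) + sum(M2 times) = 6 + 25 = 31
Lower bound = max(LB1, LB2) = max(41, 31) = 41

41


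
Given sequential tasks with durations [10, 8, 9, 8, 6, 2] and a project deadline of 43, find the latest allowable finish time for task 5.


LF(activity 5) = deadline - sum of successor durations
Successors: activities 6 through 6 with durations [2]
Sum of successor durations = 2
LF = 43 - 2 = 41

41


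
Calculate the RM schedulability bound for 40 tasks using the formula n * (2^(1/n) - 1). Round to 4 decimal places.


Compute 2^(1/40) = 1.0174796921
Subtract 1: 1.0174796921 - 1 = 0.0174796921
Multiply by n: 40 * 0.0174796921 = 0.6991876840
Round to 4 dp: 0.6992

0.6992


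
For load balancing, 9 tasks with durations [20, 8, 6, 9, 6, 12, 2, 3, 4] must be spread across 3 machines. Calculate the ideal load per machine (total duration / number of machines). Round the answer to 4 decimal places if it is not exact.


Total processing time = 20 + 8 + 6 + 9 + 6 + 12 + 2 + 3 + 4 = 70
Number of machines = 3
Ideal balanced load = 70 / 3 = 23.3333

23.3333


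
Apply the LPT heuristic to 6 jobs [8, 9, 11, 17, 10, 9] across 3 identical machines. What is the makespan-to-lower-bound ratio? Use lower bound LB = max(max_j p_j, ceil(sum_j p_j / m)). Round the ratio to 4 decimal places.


LPT order: [17, 11, 10, 9, 9, 8]
Machine loads after assignment: [25, 20, 19]
LPT makespan = 25
Lower bound = max(max_job, ceil(total/3)) = max(17, 22) = 22
Ratio = 25 / 22 = 1.1364

1.1364


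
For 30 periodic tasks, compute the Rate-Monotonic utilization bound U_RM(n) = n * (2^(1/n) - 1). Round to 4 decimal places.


Compute 2^(1/30) = 1.0233738920
Subtract 1: 1.0233738920 - 1 = 0.0233738920
Multiply by n: 30 * 0.0233738920 = 0.7012167600
Round to 4 dp: 0.7012

0.7012


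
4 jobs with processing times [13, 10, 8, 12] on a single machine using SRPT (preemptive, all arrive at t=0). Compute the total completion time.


Since all jobs arrive at t=0, SRPT equals SPT ordering.
SPT order: [8, 10, 12, 13]
Completion times:
  Job 1: p=8, C=8
  Job 2: p=10, C=18
  Job 3: p=12, C=30
  Job 4: p=13, C=43
Total completion time = 8 + 18 + 30 + 43 = 99

99


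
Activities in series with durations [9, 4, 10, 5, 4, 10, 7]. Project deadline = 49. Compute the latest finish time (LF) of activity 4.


LF(activity 4) = deadline - sum of successor durations
Successors: activities 5 through 7 with durations [4, 10, 7]
Sum of successor durations = 21
LF = 49 - 21 = 28

28


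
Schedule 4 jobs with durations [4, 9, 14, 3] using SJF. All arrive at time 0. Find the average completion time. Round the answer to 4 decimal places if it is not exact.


SJF order (ascending): [3, 4, 9, 14]
Completion times:
  Job 1: burst=3, C=3
  Job 2: burst=4, C=7
  Job 3: burst=9, C=16
  Job 4: burst=14, C=30
Average completion = 56/4 = 14.0

14.0


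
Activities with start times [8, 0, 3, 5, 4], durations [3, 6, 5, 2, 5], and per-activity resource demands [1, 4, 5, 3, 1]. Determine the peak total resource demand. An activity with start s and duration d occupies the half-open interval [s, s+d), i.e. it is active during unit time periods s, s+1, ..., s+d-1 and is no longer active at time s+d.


Each activity i is active on [start_i, start_i + duration_i).
Compute total resource usage per time slot:
  t=0: active resources = [4], total = 4
  t=1: active resources = [4], total = 4
  t=2: active resources = [4], total = 4
  t=3: active resources = [4, 5], total = 9
  t=4: active resources = [4, 5, 1], total = 10
  t=5: active resources = [4, 5, 3, 1], total = 13
  t=6: active resources = [5, 3, 1], total = 9
  t=7: active resources = [5, 1], total = 6
  t=8: active resources = [1, 1], total = 2
  t=9: active resources = [1], total = 1
  t=10: active resources = [1], total = 1
Peak resource demand = 13

13


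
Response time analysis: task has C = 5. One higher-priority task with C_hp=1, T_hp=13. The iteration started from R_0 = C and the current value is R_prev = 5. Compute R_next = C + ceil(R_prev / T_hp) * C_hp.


R_next = C + ceil(R_prev / T_hp) * C_hp
ceil(5 / 13) = ceil(0.3846) = 1
Interference = 1 * 1 = 1
R_next = 5 + 1 = 6

6


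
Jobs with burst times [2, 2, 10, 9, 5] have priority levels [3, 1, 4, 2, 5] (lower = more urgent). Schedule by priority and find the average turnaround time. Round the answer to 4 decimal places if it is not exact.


Sort by priority (ascending = highest first):
Order: [(1, 2), (2, 9), (3, 2), (4, 10), (5, 5)]
Completion times:
  Priority 1, burst=2, C=2
  Priority 2, burst=9, C=11
  Priority 3, burst=2, C=13
  Priority 4, burst=10, C=23
  Priority 5, burst=5, C=28
Average turnaround = 77/5 = 15.4

15.4


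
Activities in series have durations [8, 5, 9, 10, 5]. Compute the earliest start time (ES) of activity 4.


Activity 4 starts after activities 1 through 3 complete.
Predecessor durations: [8, 5, 9]
ES = 8 + 5 + 9 = 22

22


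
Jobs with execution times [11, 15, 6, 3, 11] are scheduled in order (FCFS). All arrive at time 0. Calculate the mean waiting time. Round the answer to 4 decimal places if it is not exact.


FCFS order (as given): [11, 15, 6, 3, 11]
Waiting times:
  Job 1: wait = 0
  Job 2: wait = 11
  Job 3: wait = 26
  Job 4: wait = 32
  Job 5: wait = 35
Sum of waiting times = 104
Average waiting time = 104/5 = 20.8

20.8


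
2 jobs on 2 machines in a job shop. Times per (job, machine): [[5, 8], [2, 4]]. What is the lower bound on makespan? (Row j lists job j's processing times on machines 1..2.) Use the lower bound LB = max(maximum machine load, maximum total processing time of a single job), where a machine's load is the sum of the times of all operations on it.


Machine loads:
  Machine 1: 5 + 2 = 7
  Machine 2: 8 + 4 = 12
Max machine load = 12
Job totals:
  Job 1: 13
  Job 2: 6
Max job total = 13
Lower bound = max(12, 13) = 13

13


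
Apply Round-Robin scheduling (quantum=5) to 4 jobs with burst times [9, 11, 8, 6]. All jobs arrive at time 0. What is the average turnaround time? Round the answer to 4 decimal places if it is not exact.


Time quantum = 5
Execution trace:
  J1 runs 5 units, time = 5
  J2 runs 5 units, time = 10
  J3 runs 5 units, time = 15
  J4 runs 5 units, time = 20
  J1 runs 4 units, time = 24
  J2 runs 5 units, time = 29
  J3 runs 3 units, time = 32
  J4 runs 1 units, time = 33
  J2 runs 1 units, time = 34
Finish times: [24, 34, 32, 33]
Average turnaround = 123/4 = 30.75

30.75


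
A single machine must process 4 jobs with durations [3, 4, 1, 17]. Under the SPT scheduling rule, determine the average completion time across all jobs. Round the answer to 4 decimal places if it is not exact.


Sort jobs by processing time (SPT order): [1, 3, 4, 17]
Compute completion times sequentially:
  Job 1: processing = 1, completes at 1
  Job 2: processing = 3, completes at 4
  Job 3: processing = 4, completes at 8
  Job 4: processing = 17, completes at 25
Sum of completion times = 38
Average completion time = 38/4 = 9.5

9.5


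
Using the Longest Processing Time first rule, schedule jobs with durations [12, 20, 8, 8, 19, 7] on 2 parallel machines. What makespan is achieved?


Sort jobs in decreasing order (LPT): [20, 19, 12, 8, 8, 7]
Assign each job to the least loaded machine:
  Machine 1: jobs [20, 8, 8], load = 36
  Machine 2: jobs [19, 12, 7], load = 38
Makespan = max load = 38

38


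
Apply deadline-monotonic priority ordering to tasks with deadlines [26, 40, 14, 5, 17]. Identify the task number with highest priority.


Sort tasks by relative deadline (ascending):
  Task 4: deadline = 5
  Task 3: deadline = 14
  Task 5: deadline = 17
  Task 1: deadline = 26
  Task 2: deadline = 40
Priority order (highest first): [4, 3, 5, 1, 2]
Highest priority task = 4

4


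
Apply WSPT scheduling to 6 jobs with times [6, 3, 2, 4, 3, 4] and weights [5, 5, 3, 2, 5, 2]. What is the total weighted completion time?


Compute p/w ratios and sort ascending (WSPT): [(3, 5), (3, 5), (2, 3), (6, 5), (4, 2), (4, 2)]
Compute weighted completion times:
  Job (p=3,w=5): C=3, w*C=5*3=15
  Job (p=3,w=5): C=6, w*C=5*6=30
  Job (p=2,w=3): C=8, w*C=3*8=24
  Job (p=6,w=5): C=14, w*C=5*14=70
  Job (p=4,w=2): C=18, w*C=2*18=36
  Job (p=4,w=2): C=22, w*C=2*22=44
Total weighted completion time = 219

219


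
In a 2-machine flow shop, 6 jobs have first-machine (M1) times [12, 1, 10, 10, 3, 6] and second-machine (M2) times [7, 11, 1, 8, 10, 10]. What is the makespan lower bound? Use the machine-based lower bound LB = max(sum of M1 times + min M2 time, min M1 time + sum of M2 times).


LB1 = sum(M1 times) + min(M2 times) = 42 + 1 = 43
LB2 = min(M1 times) + sum(M2 times) = 1 + 47 = 48
Lower bound = max(LB1, LB2) = max(43, 48) = 48

48


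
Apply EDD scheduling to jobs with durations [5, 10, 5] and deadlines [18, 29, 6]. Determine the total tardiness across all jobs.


Sort by due date (EDD order): [(5, 6), (5, 18), (10, 29)]
Compute completion times and tardiness:
  Job 1: p=5, d=6, C=5, tardiness=max(0,5-6)=0
  Job 2: p=5, d=18, C=10, tardiness=max(0,10-18)=0
  Job 3: p=10, d=29, C=20, tardiness=max(0,20-29)=0
Total tardiness = 0

0


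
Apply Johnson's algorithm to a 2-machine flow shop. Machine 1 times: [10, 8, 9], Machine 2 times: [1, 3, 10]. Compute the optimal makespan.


Apply Johnson's rule:
  Group 1 (a <= b): [(3, 9, 10)]
  Group 2 (a > b): [(2, 8, 3), (1, 10, 1)]
Optimal job order: [3, 2, 1]
Schedule:
  Job 3: M1 done at 9, M2 done at 19
  Job 2: M1 done at 17, M2 done at 22
  Job 1: M1 done at 27, M2 done at 28
Makespan = 28

28


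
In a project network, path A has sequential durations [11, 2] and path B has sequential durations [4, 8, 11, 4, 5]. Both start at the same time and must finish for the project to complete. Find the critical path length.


Path A total = 11 + 2 = 13
Path B total = 4 + 8 + 11 + 4 + 5 = 32
Critical path = longest path = max(13, 32) = 32

32


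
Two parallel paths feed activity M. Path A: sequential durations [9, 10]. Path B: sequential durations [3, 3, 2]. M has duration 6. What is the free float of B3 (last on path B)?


ES(B3) = sum of predecessors on chain B = 6
EF(B3) = ES + duration = 6 + 2 = 8
Successor of B3 is M. ES(M) = max(sum(A), sum(B)) = max(19, 8) = 19
Free float = ES(successor) - EF(current) = 19 - 8 = 11

11


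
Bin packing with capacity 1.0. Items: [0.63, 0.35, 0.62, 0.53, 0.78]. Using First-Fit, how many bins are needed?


Place items sequentially using First-Fit:
  Item 0.63 -> new Bin 1
  Item 0.35 -> Bin 1 (now 0.98)
  Item 0.62 -> new Bin 2
  Item 0.53 -> new Bin 3
  Item 0.78 -> new Bin 4
Total bins used = 4

4


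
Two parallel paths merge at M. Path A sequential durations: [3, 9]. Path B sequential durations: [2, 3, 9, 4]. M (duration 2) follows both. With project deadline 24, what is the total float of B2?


Forward pass: ES(B2) = sum of predecessors on chain B = 2
EF = ES + duration = 2 + 3 = 5
Backward pass: LF(M) = deadline = 24; LS(M) = 24 - 2 = 22
LF(B2) = LS(M) - sum(successors on chain B) = 22 - 13 = 9
LS = LF - duration = 9 - 3 = 6
Total float = LS - ES = 6 - 2 = 4

4


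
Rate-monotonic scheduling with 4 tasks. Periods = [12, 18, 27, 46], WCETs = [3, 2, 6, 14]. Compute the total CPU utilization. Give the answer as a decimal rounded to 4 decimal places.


Compute individual utilizations (exact fractions):
  Task 1: C/T = 3/12 = 1/4 (approx. 0.25)
  Task 2: C/T = 2/18 = 1/9 (approx. 0.1111)
  Task 3: C/T = 6/27 = 2/9 (approx. 0.2222)
  Task 4: C/T = 14/46 = 7/23 (approx. 0.3043)
Total utilization U = 1/4 + 1/9 + 2/9 + 7/23 = 245/276
Rounded to 4 decimal places: U = 0.8877
RM (Liu & Layland) bound for 4 tasks = 0.756828; compare with U = 245/276 (approx. 0.887681)
bound < U <= 1, so the RM sufficient condition is not met (inconclusive; an exact test such as response-time analysis is needed).

0.8877


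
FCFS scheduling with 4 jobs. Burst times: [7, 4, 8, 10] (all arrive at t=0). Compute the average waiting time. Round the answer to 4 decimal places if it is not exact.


FCFS order (as given): [7, 4, 8, 10]
Waiting times:
  Job 1: wait = 0
  Job 2: wait = 7
  Job 3: wait = 11
  Job 4: wait = 19
Sum of waiting times = 37
Average waiting time = 37/4 = 9.25

9.25


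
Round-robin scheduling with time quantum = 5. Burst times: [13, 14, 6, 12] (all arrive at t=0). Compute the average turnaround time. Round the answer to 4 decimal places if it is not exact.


Time quantum = 5
Execution trace:
  J1 runs 5 units, time = 5
  J2 runs 5 units, time = 10
  J3 runs 5 units, time = 15
  J4 runs 5 units, time = 20
  J1 runs 5 units, time = 25
  J2 runs 5 units, time = 30
  J3 runs 1 units, time = 31
  J4 runs 5 units, time = 36
  J1 runs 3 units, time = 39
  J2 runs 4 units, time = 43
  J4 runs 2 units, time = 45
Finish times: [39, 43, 31, 45]
Average turnaround = 158/4 = 39.5

39.5


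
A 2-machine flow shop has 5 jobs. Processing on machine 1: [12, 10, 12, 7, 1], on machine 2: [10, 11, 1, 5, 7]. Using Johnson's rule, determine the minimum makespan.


Apply Johnson's rule:
  Group 1 (a <= b): [(5, 1, 7), (2, 10, 11)]
  Group 2 (a > b): [(1, 12, 10), (4, 7, 5), (3, 12, 1)]
Optimal job order: [5, 2, 1, 4, 3]
Schedule:
  Job 5: M1 done at 1, M2 done at 8
  Job 2: M1 done at 11, M2 done at 22
  Job 1: M1 done at 23, M2 done at 33
  Job 4: M1 done at 30, M2 done at 38
  Job 3: M1 done at 42, M2 done at 43
Makespan = 43

43
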